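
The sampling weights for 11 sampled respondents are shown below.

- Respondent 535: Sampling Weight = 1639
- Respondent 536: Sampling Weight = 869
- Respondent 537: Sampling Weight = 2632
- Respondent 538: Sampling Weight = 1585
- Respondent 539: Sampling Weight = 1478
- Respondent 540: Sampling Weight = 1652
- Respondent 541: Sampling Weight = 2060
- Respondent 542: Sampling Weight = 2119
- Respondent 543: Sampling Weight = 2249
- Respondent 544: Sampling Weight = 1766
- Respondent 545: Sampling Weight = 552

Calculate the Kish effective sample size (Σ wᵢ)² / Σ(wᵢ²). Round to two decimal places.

9.88

Σ wᵢ = 1639 + 869 + 2632 + 1585 + 1478 + 1652 + 2060 + 2119 + 2249 + 1766 + 552 = 18601
Σ wᵢ² = 35009941
n_eff = 18601² / 35009941 = 345997201 / 35009941 = 9.8828273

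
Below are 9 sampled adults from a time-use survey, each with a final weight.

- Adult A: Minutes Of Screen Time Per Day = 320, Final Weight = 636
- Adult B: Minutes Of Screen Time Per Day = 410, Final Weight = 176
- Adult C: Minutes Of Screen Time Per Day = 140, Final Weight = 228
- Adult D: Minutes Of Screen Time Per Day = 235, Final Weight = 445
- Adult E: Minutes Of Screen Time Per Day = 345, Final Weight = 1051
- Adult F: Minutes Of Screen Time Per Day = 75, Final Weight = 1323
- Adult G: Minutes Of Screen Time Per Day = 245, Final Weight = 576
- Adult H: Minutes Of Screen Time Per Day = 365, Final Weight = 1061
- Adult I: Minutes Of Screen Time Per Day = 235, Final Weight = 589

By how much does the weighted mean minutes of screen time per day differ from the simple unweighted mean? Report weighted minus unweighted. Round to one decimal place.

-10.1

Unweighted sum = 320 + 410 + 140 + 235 + 345 + 75 + 245 + 365 + 235 = 2370
Unweighted mean = 2370 / 9 = 263.33333
Weighted sum = 320×636 + 410×176 + 140×228 + 235×445 + 345×1051 + 75×1323 + 245×576 + 365×1061 + 235×589
  = 203520 + 72160 + 31920 + 104575 + 362595 + 99225 + 141120 + 387265 + 138415 = 1540795
Sum of weights = 6085
Weighted mean = 1540795 / 6085 = 253.212
Difference (weighted minus unweighted) = -10.121337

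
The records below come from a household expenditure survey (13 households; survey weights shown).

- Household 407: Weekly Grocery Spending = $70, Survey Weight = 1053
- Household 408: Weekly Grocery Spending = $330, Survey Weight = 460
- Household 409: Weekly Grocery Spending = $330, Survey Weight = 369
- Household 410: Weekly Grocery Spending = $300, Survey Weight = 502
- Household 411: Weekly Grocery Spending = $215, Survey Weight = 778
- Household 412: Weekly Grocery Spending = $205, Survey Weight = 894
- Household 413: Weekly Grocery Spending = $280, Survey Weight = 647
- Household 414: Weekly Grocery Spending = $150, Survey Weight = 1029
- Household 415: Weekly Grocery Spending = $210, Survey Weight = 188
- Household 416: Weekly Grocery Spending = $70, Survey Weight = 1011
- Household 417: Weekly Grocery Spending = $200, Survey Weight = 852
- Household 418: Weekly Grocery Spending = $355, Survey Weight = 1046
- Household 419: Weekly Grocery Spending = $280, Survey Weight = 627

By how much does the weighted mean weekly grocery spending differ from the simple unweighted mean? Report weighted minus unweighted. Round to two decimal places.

Unweighted sum = 2995
Unweighted mean = 2995 / 13 = 230.38462
Weighted sum = 2011470
Sum of weights = 9456
Weighted mean = 2011470 / 9456 = 212.71891
Difference (weighted minus unweighted) = -17.665707

-17.67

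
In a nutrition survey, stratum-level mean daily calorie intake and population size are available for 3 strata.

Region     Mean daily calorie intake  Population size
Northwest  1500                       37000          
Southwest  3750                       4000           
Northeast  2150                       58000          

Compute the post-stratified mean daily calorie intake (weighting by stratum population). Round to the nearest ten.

Σ Nₕ·x̄ₕ = 195200000
Σ Nₕ = 37000 + 4000 + 58000 = 99000
Overall mean = 195200000 / 99000 = 1971.7172

1970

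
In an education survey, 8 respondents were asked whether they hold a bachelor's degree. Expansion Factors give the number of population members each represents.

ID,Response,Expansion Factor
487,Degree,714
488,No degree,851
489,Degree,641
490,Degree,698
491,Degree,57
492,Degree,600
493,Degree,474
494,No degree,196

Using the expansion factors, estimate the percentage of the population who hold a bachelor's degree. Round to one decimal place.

75.3

Sum of weights for 'Degree' = 714 + 641 + 698 + 57 + 600 + 474 = 3184
Total weight = 714 + 851 + 641 + 698 + 57 + 600 + 474 + 196 = 4231
Weighted proportion = 3184 / 4231 = 0.75254077 → 75.254077%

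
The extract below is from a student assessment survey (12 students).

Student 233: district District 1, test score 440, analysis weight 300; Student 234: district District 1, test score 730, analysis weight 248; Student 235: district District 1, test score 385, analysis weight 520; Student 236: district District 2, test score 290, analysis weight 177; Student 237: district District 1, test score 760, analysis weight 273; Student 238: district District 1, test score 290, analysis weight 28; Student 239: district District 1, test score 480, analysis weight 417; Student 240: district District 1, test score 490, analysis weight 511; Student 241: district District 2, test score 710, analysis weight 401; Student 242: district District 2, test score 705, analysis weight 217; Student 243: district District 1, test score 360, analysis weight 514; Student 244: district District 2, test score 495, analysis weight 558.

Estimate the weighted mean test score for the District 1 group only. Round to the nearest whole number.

485

District 1 rows: 233, 234, 235, 237, 238, 239, 240, 243
Weighted sum = 440×300 + 730×248 + 385×520 + 760×273 + 290×28 + 480×417 + 490×511 + 360×514
  = 1364430
Sum of weights = 300 + 248 + 520 + 273 + 28 + 417 + 511 + 514 = 2811
Weighted mean = 1364430 / 2811 = 485.38954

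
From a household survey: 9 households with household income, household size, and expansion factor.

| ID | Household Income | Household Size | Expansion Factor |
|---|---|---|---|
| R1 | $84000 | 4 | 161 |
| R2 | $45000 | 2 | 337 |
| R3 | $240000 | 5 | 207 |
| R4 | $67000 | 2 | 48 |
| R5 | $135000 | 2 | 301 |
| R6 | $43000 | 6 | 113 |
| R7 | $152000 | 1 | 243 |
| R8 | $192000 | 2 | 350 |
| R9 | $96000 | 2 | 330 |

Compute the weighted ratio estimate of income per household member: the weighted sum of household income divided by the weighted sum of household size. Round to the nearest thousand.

Σ wᵢ·y = 84000×161 + 45000×337 + 240000×207 + 67000×48 + 135000×301 + 43000×113 + 152000×243 + 192000×350 + 96000×330
  = 13524000 + 15165000 + 49680000 + 3216000 + 40635000 + 4859000 + 36936000 + 67200000 + 31680000 = 262895000
Σ wᵢ·x = 4×161 + 2×337 + 5×207 + 2×48 + 2×301 + 6×113 + 1×243 + 2×350 + 2×330
  = 5332
Ratio = 262895000 / 5332 = 49305.139

49000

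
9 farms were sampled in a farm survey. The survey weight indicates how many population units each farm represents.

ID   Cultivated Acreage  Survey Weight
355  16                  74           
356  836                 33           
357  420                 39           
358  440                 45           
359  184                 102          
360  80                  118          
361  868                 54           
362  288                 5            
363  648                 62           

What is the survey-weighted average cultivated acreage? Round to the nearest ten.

340

Weighted sum = 16×74 + 836×33 + 420×39 + 440×45 + 184×102 + 80×118 + 868×54 + 288×5 + 648×62
  = 1184 + 27588 + 16380 + 19800 + 18768 + 9440 + 46872 + 1440 + 40176 = 181648
Sum of weights = 74 + 33 + 39 + 45 + 102 + 118 + 54 + 5 + 62 = 532
Weighted mean = 181648 / 532 = 341.44361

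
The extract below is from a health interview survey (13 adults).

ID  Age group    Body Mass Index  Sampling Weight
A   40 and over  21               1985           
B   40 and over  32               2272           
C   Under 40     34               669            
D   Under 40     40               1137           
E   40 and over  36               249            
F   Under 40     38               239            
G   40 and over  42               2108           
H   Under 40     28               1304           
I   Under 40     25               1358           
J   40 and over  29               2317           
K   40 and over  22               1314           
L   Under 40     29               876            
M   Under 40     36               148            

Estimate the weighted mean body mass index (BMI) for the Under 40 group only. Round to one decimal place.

31.1

Under 40 rows: C, D, F, H, I, L, M
Weighted sum = 178502
Sum of weights = 669 + 1137 + 239 + 1304 + 1358 + 876 + 148 = 5731
Weighted mean = 178502 / 5731 = 31.146746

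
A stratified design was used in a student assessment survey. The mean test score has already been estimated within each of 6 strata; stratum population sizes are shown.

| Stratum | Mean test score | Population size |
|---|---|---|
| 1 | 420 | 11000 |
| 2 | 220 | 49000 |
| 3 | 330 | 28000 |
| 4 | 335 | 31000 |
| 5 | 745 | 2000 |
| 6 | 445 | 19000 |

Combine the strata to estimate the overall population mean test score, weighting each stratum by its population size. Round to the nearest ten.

Σ Nₕ·x̄ₕ = 420×11000 + 220×49000 + 330×28000 + 335×31000 + 745×2000 + 445×19000
  = 4620000 + 10780000 + 9240000 + 10385000 + 1490000 + 8455000 = 44970000
Σ Nₕ = 11000 + 49000 + 28000 + 31000 + 2000 + 19000 = 140000
Overall mean = 44970000 / 140000 = 321.21429

320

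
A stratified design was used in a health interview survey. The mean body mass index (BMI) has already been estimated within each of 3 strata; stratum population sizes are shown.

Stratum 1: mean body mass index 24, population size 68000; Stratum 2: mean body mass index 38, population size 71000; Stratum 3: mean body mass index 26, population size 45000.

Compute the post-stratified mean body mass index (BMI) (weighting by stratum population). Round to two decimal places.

Σ Nₕ·x̄ₕ = 24×68000 + 38×71000 + 26×45000
  = 1632000 + 2698000 + 1170000 = 5500000
Σ Nₕ = 68000 + 71000 + 45000 = 184000
Overall mean = 5500000 / 184000 = 29.891304

29.89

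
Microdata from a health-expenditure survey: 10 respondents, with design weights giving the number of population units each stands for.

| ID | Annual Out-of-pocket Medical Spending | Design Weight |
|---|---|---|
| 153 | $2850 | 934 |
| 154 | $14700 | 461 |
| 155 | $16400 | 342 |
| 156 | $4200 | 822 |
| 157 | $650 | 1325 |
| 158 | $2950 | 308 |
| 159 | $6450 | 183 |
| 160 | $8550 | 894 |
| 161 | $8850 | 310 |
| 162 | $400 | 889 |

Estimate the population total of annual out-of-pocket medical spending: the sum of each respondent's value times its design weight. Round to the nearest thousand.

Weighted total = 2850×934 + 14700×461 + 16400×342 + 4200×822 + 650×1325 + 2950×308 + 6450×183 + 8550×894 + 8850×310 + 400×889
  = 2661900 + 6776700 + 5608800 + 3452400 + 861250 + 908600 + 1180350 + 7643700 + 2743500 + 355600 = 32192800

32193000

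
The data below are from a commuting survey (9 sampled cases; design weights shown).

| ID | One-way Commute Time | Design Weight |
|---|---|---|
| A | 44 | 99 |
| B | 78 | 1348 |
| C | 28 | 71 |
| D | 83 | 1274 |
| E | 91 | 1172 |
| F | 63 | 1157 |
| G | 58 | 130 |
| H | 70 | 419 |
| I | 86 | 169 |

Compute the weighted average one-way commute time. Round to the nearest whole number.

Weighted sum = 44×99 + 78×1348 + 28×71 + 83×1274 + 91×1172 + 63×1157 + 58×130 + 70×419 + 86×169
  = 4356 + 105144 + 1988 + 105742 + 106652 + 72891 + 7540 + 29330 + 14534 = 448177
Sum of weights = 99 + 1348 + 71 + 1274 + 1172 + 1157 + 130 + 419 + 169 = 5839
Weighted mean = 448177 / 5839 = 76.75578

77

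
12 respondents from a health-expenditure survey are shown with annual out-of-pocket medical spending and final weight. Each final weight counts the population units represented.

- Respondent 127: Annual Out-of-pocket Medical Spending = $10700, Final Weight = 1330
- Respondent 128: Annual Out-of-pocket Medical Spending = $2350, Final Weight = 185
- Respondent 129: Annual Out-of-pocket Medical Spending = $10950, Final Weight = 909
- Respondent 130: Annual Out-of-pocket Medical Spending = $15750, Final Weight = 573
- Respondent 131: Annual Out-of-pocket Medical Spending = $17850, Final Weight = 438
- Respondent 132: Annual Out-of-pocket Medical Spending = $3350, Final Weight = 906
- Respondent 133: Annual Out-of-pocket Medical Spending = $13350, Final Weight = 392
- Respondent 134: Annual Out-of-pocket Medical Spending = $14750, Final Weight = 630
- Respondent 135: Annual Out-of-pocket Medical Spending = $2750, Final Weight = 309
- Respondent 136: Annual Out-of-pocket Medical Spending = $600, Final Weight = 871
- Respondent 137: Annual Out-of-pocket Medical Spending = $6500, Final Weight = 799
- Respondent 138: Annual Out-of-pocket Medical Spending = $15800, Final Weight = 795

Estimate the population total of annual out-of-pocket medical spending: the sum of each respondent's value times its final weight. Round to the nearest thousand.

Weighted total = 10700×1330 + 2350×185 + 10950×909 + 15750×573 + 17850×438 + 3350×906 + 13350×392 + 14750×630 + 2750×309 + 600×871 + 6500×799 + 15800×795
  = 14231000 + 434750 + 9953550 + 9024750 + 7818300 + 3035100 + 5233200 + 9292500 + 849750 + 522600 + 5193500 + 12561000 = 78150000

78150000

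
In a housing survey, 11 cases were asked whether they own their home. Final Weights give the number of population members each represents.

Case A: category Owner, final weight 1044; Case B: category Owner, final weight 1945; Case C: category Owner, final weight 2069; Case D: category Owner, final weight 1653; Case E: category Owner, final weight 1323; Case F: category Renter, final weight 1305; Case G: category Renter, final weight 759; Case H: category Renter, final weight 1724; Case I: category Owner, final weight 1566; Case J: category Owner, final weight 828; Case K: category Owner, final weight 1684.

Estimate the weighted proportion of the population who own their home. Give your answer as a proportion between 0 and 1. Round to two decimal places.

Sum of weights for 'Owner' = 1044 + 1945 + 2069 + 1653 + 1323 + 1566 + 828 + 1684 = 12112
Total weight = 1044 + 1945 + 2069 + 1653 + 1323 + 1305 + 759 + 1724 + 1566 + 828 + 1684 = 15900
Weighted proportion = 12112 / 15900 = 0.76176101

0.76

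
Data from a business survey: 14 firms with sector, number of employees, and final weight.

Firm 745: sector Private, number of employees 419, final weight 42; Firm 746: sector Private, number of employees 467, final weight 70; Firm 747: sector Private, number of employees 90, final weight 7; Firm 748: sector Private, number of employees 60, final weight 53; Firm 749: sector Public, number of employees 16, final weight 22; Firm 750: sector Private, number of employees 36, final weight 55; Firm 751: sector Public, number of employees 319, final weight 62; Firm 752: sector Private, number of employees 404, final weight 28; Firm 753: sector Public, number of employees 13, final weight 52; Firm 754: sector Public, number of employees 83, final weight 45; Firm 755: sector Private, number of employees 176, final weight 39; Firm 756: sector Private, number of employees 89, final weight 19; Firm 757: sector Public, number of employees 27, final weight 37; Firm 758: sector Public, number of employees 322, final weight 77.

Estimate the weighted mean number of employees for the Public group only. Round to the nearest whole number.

Public rows: 749, 751, 753, 754, 757, 758
Weighted sum = 16×22 + 319×62 + 13×52 + 83×45 + 27×37 + 322×77
  = 50334
Sum of weights = 295
Weighted mean = 50334 / 295 = 170.62373

171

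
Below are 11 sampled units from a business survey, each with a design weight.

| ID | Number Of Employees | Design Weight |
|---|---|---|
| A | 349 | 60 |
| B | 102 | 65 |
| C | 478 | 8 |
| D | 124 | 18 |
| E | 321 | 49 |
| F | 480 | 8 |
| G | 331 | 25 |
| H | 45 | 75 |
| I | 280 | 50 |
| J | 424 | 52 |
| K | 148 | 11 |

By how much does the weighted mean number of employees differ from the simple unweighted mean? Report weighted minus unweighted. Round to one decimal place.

-36.7

Unweighted sum = 349 + 102 + 478 + 124 + 321 + 480 + 331 + 45 + 280 + 424 + 148 = 3082
Unweighted mean = 3082 / 11 = 280.18182
Weighted sum = 349×60 + 102×65 + 478×8 + 124×18 + 321×49 + 480×8 + 331×25 + 45×75 + 280×50 + 424×52 + 148×11
  = 20940 + 6630 + 3824 + 2232 + 15729 + 3840 + 8275 + 3375 + 14000 + 22048 + 1628 = 102521
Sum of weights = 421
Weighted mean = 102521 / 421 = 243.51781
Difference (weighted minus unweighted) = -36.664003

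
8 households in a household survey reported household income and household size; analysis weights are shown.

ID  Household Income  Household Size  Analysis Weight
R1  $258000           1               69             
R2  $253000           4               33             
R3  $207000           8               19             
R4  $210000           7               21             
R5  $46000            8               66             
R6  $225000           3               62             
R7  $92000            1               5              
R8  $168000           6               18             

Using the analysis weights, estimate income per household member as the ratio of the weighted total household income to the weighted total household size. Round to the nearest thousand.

Σ wᵢ·y = 258000×69 + 253000×33 + 207000×19 + 210000×21 + 46000×66 + 225000×62 + 92000×5 + 168000×18
  = 54964000
Σ wᵢ·x = 1327
Ratio = 54964000 / 1327 = 41419.744

41000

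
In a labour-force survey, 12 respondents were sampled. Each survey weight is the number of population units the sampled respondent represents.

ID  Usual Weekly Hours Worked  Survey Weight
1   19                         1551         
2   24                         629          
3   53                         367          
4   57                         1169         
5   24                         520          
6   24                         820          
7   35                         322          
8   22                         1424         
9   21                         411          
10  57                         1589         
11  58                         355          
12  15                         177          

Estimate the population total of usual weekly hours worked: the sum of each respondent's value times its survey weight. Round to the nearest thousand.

Weighted total = 19×1551 + 24×629 + 53×367 + 57×1169 + 24×520 + 24×820 + 35×322 + 22×1424 + 21×411 + 57×1589 + 58×355 + 15×177
  = 29469 + 15096 + 19451 + 66633 + 12480 + 19680 + 11270 + 31328 + 8631 + 90573 + 20590 + 2655 = 327856

328000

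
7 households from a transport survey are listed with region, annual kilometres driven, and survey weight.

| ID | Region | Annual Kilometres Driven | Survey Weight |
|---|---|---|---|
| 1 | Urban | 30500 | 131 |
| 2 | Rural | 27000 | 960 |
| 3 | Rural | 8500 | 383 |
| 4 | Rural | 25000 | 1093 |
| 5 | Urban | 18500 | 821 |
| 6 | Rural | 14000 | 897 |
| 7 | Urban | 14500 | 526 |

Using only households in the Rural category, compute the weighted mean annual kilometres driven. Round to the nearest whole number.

Rural rows: 2, 3, 4, 6
Weighted sum = 27000×960 + 8500×383 + 25000×1093 + 14000×897
  = 25920000 + 3255500 + 27325000 + 12558000 = 69058500
Sum of weights = 960 + 383 + 1093 + 897 = 3333
Weighted mean = 69058500 / 3333 = 20719.622

20720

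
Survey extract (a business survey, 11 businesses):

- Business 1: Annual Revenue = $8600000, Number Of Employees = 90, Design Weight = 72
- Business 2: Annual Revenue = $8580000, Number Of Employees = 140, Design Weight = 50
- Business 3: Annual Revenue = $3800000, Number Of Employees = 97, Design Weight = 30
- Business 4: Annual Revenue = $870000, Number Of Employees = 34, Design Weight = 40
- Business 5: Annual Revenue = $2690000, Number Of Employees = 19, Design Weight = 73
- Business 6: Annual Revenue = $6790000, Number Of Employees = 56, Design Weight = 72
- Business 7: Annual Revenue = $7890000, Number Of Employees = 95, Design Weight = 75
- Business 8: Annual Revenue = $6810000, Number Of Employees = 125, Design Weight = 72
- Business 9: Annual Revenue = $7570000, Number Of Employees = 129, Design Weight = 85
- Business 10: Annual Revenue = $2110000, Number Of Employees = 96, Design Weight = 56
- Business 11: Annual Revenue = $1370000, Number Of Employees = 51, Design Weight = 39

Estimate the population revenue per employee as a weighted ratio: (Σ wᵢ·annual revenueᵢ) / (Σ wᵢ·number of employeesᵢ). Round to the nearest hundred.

Σ wᵢ·y = 8600000×72 + 8580000×50 + 3800000×30 + 870000×40 + 2690000×73 + 6790000×72 + 7890000×75 + 6810000×72 + 7570000×85 + 2110000×56 + 1370000×39
  = 3779360000
Σ wᵢ·x = 90×72 + 140×50 + 97×30 + 34×40 + 19×73 + 56×72 + 95×75 + 125×72 + 129×85 + 96×56 + 51×39
  = 6480 + 7000 + 2910 + 1360 + 1387 + 4032 + 7125 + 9000 + 10965 + 5376 + 1989 = 57624
Ratio = 3779360000 / 57624 = 65586.561

65600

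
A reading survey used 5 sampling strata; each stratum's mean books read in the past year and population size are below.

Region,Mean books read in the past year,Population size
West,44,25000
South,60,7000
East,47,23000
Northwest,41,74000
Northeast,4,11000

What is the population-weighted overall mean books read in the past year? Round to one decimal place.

40.6

Σ Nₕ·x̄ₕ = 44×25000 + 60×7000 + 47×23000 + 41×74000 + 4×11000
  = 5679000
Σ Nₕ = 25000 + 7000 + 23000 + 74000 + 11000 = 140000
Overall mean = 5679000 / 140000 = 40.564286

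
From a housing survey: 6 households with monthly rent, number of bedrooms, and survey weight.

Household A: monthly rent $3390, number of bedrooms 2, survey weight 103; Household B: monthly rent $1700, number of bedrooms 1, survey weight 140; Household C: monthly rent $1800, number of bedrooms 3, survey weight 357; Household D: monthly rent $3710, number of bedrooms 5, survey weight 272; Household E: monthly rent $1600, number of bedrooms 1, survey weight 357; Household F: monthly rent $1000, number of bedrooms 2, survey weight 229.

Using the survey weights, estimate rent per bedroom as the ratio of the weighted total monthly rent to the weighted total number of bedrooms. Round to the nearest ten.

Σ wᵢ·y = 3390×103 + 1700×140 + 1800×357 + 3710×272 + 1600×357 + 1000×229
  = 349170 + 238000 + 642600 + 1009120 + 571200 + 229000 = 3039090
Σ wᵢ·x = 2×103 + 1×140 + 3×357 + 5×272 + 1×357 + 2×229
  = 206 + 140 + 1071 + 1360 + 357 + 458 = 3592
Ratio = 3039090 / 3592 = 846.07183

850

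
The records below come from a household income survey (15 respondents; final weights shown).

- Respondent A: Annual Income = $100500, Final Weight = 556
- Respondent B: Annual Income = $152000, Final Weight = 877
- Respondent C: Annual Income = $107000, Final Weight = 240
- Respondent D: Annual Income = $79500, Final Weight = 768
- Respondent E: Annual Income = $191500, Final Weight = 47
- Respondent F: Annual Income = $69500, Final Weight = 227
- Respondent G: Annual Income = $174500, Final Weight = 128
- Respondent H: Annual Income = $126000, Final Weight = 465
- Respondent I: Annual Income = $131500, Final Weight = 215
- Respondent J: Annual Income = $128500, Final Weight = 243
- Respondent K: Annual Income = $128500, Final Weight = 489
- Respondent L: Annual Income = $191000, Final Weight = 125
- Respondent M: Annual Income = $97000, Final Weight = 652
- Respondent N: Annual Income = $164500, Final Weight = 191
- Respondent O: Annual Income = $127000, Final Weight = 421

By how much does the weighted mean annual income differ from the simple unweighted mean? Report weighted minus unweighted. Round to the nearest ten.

Unweighted sum = 1968500
Unweighted mean = 1968500 / 15 = 131233.33
Weighted sum = 675961000
Sum of weights = 5644
Weighted mean = 675961000 / 5644 = 119766.3
Difference (weighted minus unweighted) = -11467.033

-11470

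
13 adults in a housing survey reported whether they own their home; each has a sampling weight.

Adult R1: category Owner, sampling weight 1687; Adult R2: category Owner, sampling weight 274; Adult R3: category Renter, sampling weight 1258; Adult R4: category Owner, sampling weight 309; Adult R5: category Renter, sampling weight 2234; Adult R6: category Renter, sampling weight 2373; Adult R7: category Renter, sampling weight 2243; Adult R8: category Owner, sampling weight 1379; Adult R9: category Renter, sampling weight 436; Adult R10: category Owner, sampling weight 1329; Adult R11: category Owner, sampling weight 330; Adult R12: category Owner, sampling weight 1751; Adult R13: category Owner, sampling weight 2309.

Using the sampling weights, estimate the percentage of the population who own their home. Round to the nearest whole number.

52

Sum of weights for 'Owner' = 1687 + 274 + 309 + 1379 + 1329 + 330 + 1751 + 2309 = 9368
Total weight = 17912
Weighted proportion = 9368 / 17912 = 0.52300134 → 52.300134%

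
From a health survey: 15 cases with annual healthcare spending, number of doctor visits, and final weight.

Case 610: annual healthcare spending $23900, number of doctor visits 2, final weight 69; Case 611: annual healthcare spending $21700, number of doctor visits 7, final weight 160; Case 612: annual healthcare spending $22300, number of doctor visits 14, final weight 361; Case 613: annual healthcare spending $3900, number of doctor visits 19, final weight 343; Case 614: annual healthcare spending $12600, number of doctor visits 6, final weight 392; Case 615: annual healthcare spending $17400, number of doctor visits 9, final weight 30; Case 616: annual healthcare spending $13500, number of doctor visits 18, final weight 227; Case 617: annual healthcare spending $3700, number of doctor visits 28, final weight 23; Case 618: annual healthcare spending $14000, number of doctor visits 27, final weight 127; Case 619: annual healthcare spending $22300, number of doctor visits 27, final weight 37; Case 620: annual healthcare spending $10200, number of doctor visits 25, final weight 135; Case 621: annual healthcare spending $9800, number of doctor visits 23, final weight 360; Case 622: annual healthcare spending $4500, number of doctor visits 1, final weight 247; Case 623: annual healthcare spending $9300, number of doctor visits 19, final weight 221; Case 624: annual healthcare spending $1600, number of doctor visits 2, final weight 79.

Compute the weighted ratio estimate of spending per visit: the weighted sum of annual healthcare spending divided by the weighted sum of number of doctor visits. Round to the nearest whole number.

830

Σ wᵢ·y = 33921200
Σ wᵢ·x = 40868
Ratio = 33921200 / 40868 = 830.0186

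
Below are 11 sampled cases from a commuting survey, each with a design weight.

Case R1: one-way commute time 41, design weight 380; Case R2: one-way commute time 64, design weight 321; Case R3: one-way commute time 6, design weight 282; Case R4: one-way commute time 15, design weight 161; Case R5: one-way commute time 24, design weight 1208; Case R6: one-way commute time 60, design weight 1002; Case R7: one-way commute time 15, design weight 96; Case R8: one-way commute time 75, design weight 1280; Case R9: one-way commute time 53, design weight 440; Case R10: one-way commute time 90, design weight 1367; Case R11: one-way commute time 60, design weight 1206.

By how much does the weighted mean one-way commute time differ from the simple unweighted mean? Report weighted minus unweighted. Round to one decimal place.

Unweighted sum = 41 + 64 + 6 + 15 + 24 + 60 + 15 + 75 + 53 + 90 + 60 = 503
Unweighted mean = 503 / 11 = 45.727273
Weighted sum = 41×380 + 64×321 + 6×282 + 15×161 + 24×1208 + 60×1002 + 15×96 + 75×1280 + 53×440 + 90×1367 + 60×1206
  = 15580 + 20544 + 1692 + 2415 + 28992 + 60120 + 1440 + 96000 + 23320 + 123030 + 72360 = 445493
Sum of weights = 7743
Weighted mean = 445493 / 7743 = 57.534935
Difference (weighted minus unweighted) = 11.807662

11.8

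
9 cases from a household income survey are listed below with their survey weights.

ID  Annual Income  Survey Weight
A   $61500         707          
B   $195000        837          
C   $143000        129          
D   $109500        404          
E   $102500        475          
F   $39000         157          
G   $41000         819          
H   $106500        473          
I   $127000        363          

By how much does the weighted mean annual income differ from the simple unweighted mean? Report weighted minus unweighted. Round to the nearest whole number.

Unweighted sum = 61500 + 195000 + 143000 + 109500 + 102500 + 39000 + 41000 + 106500 + 127000 = 925000
Unweighted mean = 925000 / 9 = 102777.78
Weighted sum = 61500×707 + 195000×837 + 143000×129 + 109500×404 + 102500×475 + 39000×157 + 41000×819 + 106500×473 + 127000×363
  = 454245500
Sum of weights = 707 + 837 + 129 + 404 + 475 + 157 + 819 + 473 + 363 = 4364
Weighted mean = 454245500 / 4364 = 104089.25
Difference (weighted minus unweighted) = 1311.4752

1311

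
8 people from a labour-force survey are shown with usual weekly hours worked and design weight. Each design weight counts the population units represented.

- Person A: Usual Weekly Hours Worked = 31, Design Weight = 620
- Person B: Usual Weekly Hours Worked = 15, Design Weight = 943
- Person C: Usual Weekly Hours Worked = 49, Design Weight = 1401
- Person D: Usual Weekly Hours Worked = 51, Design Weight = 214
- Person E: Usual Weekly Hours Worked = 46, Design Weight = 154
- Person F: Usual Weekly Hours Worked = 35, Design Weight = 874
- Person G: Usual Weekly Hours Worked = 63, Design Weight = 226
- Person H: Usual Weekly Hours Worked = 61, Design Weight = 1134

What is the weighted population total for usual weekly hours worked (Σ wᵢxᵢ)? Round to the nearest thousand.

Weighted total = 31×620 + 15×943 + 49×1401 + 51×214 + 46×154 + 35×874 + 63×226 + 61×1134
  = 19220 + 14145 + 68649 + 10914 + 7084 + 30590 + 14238 + 69174 = 234014

234000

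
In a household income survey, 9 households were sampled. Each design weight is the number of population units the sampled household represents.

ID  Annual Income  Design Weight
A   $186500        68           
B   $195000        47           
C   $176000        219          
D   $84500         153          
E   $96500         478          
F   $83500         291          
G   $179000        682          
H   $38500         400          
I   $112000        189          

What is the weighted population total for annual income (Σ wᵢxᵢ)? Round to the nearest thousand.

Weighted total = 186500×68 + 195000×47 + 176000×219 + 84500×153 + 96500×478 + 83500×291 + 179000×682 + 38500×400 + 112000×189
  = 12682000 + 9165000 + 38544000 + 12928500 + 46127000 + 24298500 + 122078000 + 15400000 + 21168000 = 302391000

302391000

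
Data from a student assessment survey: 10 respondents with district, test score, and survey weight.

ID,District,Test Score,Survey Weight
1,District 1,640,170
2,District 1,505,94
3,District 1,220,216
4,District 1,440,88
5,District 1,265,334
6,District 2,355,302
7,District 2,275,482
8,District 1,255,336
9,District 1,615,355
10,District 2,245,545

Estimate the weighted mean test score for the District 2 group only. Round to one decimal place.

District 2 rows: 6, 7, 10
Weighted sum = 355×302 + 275×482 + 245×545
  = 107210 + 132550 + 133525 = 373285
Sum of weights = 1329
Weighted mean = 373285 / 1329 = 280.8766

280.9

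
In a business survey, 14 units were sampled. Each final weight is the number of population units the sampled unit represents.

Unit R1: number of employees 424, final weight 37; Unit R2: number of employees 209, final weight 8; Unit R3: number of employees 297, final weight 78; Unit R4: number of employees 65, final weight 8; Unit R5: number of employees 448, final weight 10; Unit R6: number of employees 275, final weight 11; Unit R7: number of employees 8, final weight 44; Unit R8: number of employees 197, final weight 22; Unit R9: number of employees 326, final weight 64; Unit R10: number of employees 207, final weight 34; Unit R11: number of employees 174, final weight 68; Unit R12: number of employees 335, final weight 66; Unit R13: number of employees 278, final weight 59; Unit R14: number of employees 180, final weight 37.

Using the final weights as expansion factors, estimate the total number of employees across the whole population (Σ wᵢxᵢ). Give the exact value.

Weighted total = 138143

138143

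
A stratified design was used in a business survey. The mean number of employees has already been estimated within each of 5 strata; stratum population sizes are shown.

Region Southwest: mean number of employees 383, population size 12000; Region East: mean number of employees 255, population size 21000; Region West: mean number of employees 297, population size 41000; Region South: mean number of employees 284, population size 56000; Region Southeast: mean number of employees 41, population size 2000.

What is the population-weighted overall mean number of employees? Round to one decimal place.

Σ Nₕ·x̄ₕ = 383×12000 + 255×21000 + 297×41000 + 284×56000 + 41×2000
  = 38114000
Σ Nₕ = 12000 + 21000 + 41000 + 56000 + 2000 = 132000
Overall mean = 38114000 / 132000 = 288.74242

288.7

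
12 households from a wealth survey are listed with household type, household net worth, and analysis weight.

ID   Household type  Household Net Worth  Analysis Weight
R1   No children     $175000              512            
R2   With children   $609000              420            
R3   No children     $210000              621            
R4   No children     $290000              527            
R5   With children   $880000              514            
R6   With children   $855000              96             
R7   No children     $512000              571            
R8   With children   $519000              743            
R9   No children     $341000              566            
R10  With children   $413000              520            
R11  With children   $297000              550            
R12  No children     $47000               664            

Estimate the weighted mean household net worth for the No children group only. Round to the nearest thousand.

No children rows: R1, R3, R4, R7, R9, R12
Weighted sum = 175000×512 + 210000×621 + 290000×527 + 512000×571 + 341000×566 + 47000×664
  = 89600000 + 130410000 + 152830000 + 292352000 + 193006000 + 31208000 = 889406000
Sum of weights = 512 + 621 + 527 + 571 + 566 + 664 = 3461
Weighted mean = 889406000 / 3461 = 256979.49

257000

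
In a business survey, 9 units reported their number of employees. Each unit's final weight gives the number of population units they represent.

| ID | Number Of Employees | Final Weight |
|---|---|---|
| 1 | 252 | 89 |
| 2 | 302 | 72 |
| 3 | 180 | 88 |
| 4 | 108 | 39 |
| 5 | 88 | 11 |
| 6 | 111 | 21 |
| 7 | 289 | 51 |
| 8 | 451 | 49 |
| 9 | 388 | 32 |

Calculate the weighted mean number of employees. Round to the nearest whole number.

Weighted sum = 116777
Sum of weights = 89 + 72 + 88 + 39 + 11 + 21 + 51 + 49 + 32 = 452
Weighted mean = 116777 / 452 = 258.35619

258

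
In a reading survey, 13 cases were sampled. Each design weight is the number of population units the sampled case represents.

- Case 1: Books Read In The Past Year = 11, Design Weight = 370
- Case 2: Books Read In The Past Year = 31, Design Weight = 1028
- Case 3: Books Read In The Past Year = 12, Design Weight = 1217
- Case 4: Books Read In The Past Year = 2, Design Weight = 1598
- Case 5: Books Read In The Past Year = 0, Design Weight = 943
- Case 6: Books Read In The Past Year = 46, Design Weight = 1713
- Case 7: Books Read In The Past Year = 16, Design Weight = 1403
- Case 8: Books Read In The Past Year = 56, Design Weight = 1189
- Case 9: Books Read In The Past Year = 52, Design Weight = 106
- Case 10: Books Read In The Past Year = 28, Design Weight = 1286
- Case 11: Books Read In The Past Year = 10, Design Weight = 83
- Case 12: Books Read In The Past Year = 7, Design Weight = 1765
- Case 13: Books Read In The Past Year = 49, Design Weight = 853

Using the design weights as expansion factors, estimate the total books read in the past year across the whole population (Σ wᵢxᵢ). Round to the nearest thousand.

318000

Weighted total = 318070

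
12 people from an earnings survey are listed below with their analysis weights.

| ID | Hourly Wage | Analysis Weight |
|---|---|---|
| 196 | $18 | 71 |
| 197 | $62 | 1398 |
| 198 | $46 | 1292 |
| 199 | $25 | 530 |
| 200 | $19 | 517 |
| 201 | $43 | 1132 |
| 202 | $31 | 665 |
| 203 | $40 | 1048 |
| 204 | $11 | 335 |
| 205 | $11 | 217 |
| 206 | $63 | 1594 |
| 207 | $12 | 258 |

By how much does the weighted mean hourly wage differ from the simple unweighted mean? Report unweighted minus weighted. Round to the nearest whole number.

-11

Unweighted sum = 18 + 62 + 46 + 25 + 19 + 43 + 31 + 40 + 11 + 11 + 63 + 12 = 381
Unweighted mean = 381 / 12 = 31.75
Weighted sum = 18×71 + 62×1398 + 46×1292 + 25×530 + 19×517 + 43×1132 + 31×665 + 40×1048 + 11×335 + 11×217 + 63×1594 + 12×258
  = 1278 + 86676 + 59432 + 13250 + 9823 + 48676 + 20615 + 41920 + 3685 + 2387 + 100422 + 3096 = 391260
Sum of weights = 71 + 1398 + 1292 + 530 + 517 + 1132 + 665 + 1048 + 335 + 217 + 1594 + 258 = 9057
Weighted mean = 391260 / 9057 = 43.199735
Difference (unweighted minus weighted) = -11.449735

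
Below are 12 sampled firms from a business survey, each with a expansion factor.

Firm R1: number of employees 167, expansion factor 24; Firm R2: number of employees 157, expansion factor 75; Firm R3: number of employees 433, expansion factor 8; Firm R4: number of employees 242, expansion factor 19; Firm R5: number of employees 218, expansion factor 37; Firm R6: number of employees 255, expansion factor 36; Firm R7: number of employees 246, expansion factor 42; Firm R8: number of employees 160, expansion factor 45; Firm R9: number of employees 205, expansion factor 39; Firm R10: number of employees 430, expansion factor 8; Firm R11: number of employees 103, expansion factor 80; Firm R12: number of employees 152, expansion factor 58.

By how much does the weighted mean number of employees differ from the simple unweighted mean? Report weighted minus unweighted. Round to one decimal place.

Unweighted sum = 2768
Unweighted mean = 2768 / 12 = 230.66667
Weighted sum = 167×24 + 157×75 + 433×8 + 242×19 + 218×37 + 255×36 + 246×42 + 160×45 + 205×39 + 430×8 + 103×80 + 152×58
  = 4008 + 11775 + 3464 + 4598 + 8066 + 9180 + 10332 + 7200 + 7995 + 3440 + 8240 + 8816 = 87114
Sum of weights = 24 + 75 + 8 + 19 + 37 + 36 + 42 + 45 + 39 + 8 + 80 + 58 = 471
Weighted mean = 87114 / 471 = 184.95541
Difference (weighted minus unweighted) = -45.711253

-45.7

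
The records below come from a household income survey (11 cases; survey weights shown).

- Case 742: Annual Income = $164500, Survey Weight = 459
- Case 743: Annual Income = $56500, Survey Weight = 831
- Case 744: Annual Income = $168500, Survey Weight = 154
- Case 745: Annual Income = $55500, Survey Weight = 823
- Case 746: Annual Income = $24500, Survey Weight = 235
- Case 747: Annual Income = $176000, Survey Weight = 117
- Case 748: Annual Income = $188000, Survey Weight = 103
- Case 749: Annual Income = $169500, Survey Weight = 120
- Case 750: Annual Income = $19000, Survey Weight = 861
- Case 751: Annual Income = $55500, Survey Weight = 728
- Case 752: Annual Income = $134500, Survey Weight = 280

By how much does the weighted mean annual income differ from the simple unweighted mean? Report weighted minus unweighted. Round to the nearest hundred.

-34900

Unweighted sum = 1212000
Unweighted mean = 1212000 / 11 = 110181.82
Weighted sum = 354559000
Sum of weights = 4711
Weighted mean = 354559000 / 4711 = 75261.94
Difference (weighted minus unweighted) = -34919.878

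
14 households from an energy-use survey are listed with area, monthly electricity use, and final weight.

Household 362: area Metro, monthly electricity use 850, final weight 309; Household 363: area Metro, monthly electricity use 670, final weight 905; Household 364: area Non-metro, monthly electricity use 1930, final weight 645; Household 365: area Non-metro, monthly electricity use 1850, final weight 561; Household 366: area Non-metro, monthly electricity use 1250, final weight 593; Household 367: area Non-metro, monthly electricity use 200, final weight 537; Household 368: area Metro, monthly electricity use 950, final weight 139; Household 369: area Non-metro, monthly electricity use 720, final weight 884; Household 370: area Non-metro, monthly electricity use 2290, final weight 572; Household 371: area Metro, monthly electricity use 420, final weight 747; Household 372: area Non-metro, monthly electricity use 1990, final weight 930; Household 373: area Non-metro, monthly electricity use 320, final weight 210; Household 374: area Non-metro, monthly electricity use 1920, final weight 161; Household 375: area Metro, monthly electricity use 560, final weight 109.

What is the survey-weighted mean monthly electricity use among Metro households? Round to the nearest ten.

Metro rows: 362, 363, 368, 371, 375
Weighted sum = 850×309 + 670×905 + 950×139 + 420×747 + 560×109
  = 1375830
Sum of weights = 309 + 905 + 139 + 747 + 109 = 2209
Weighted mean = 1375830 / 2209 = 622.82933

620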